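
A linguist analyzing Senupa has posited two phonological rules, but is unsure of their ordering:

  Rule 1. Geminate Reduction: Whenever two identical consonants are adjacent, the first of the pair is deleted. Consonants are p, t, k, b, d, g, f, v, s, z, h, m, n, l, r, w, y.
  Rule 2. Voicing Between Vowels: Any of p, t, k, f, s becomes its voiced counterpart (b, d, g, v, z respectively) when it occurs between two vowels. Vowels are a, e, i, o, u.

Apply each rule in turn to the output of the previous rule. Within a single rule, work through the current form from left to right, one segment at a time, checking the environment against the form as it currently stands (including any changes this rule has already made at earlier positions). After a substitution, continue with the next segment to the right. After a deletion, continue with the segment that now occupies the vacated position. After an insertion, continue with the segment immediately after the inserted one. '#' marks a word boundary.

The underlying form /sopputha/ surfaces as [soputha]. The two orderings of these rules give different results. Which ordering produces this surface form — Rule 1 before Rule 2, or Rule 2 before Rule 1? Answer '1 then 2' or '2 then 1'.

Order 1 then 2:
  1 Geminate Reduction: [sopputha] → [soputha]
  2 Voicing Between Vowels: [soputha] → [sobutha]
  result: [sobutha]
Order 2 then 1:
  2 Voicing Between Vowels: no change — [sopputha]
  1 Geminate Reduction: [sopputha] → [soputha]
  result: [soputha]

2 then 1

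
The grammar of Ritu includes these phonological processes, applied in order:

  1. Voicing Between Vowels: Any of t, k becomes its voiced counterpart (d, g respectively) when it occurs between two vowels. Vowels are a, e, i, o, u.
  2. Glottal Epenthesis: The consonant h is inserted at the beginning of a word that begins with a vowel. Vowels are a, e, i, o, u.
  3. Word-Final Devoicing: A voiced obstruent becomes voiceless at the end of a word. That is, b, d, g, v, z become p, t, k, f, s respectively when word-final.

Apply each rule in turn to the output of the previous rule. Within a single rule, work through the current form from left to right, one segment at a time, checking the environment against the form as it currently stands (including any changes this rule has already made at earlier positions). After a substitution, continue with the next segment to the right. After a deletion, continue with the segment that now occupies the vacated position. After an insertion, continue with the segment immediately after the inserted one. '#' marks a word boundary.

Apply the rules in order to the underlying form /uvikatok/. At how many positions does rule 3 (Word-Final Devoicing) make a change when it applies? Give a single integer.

1 Voicing Between Vowels: [uvikatok] → [uvigadok]
2 Glottal Epenthesis: [uvigadok] → [huvigadok]
3 Word-Final Devoicing: no change — [huvigadok]
Rule 3 changed 0 position(s).

0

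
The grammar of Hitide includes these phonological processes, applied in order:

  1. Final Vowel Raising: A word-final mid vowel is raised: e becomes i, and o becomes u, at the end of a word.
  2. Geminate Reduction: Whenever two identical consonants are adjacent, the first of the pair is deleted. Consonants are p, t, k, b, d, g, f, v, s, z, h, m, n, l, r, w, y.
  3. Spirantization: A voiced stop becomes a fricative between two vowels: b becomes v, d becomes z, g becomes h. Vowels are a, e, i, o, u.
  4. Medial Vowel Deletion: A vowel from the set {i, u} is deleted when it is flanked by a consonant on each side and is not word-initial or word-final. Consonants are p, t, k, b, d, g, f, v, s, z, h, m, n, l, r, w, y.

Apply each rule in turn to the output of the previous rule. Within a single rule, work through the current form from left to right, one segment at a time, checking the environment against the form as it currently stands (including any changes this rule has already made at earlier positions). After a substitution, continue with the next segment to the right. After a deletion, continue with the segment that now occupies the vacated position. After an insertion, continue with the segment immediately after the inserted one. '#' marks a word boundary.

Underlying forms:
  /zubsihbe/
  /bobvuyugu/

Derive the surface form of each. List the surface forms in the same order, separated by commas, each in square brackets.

[zbshbi], [bobvyhu]

/zubsihbe/:
  1 Final Vowel Raising: [zubsihbe] → [zubsihbi]
  2 Geminate Reduction: no change — [zubsihbi]
  3 Spirantization: no change — [zubsihbi]
  4 Medial Vowel Deletion: [zubsihbi] → [zbshbi]
/bobvuyugu/:
  1 Final Vowel Raising: no change — [bobvuyugu]
  2 Geminate Reduction: no change — [bobvuyugu]
  3 Spirantization: [bobvuyugu] → [bobvuyuhu]
  4 Medial Vowel Deletion: [bobvuyuhu] → [bobvyhu]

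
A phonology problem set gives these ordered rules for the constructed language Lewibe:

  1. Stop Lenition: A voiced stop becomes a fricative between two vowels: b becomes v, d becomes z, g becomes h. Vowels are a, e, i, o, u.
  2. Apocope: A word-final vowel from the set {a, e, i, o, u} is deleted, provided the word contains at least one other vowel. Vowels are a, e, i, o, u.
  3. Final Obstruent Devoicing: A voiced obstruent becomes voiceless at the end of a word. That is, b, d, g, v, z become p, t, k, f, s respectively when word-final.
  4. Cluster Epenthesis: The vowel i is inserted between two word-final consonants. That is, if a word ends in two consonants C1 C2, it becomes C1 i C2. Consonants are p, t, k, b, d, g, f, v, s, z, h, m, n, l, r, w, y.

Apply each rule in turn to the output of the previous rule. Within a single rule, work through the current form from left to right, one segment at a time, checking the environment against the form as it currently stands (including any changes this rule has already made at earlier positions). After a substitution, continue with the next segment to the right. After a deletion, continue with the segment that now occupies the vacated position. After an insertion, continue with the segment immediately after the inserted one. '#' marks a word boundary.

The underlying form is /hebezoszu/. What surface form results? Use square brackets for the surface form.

[hevezosis]

1 Stop Lenition: [hebezoszu] → [hevezoszu]
2 Apocope: [hevezoszu] → [hevezosz]
3 Final Obstruent Devoicing: [hevezosz] → [hevezoss]
4 Cluster Epenthesis: [hevezoss] → [hevezosis]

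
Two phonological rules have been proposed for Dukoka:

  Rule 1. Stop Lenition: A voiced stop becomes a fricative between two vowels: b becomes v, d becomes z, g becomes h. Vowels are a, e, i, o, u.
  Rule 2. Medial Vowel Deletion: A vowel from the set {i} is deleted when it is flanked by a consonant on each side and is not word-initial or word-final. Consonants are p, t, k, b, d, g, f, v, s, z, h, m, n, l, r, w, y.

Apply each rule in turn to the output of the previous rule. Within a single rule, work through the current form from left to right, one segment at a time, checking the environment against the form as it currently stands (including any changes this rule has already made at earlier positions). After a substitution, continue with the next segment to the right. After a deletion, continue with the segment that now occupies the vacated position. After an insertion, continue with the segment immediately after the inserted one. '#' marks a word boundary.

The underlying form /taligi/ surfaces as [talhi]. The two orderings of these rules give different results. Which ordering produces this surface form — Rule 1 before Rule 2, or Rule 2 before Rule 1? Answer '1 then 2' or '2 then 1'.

1 then 2

Order 1 then 2:
  1 Stop Lenition: [taligi] → [talihi]
  2 Medial Vowel Deletion: [talihi] → [talhi]
  result: [talhi]
Order 2 then 1:
  2 Medial Vowel Deletion: [taligi] → [talgi]
  1 Stop Lenition: no change — [talgi]
  result: [talgi]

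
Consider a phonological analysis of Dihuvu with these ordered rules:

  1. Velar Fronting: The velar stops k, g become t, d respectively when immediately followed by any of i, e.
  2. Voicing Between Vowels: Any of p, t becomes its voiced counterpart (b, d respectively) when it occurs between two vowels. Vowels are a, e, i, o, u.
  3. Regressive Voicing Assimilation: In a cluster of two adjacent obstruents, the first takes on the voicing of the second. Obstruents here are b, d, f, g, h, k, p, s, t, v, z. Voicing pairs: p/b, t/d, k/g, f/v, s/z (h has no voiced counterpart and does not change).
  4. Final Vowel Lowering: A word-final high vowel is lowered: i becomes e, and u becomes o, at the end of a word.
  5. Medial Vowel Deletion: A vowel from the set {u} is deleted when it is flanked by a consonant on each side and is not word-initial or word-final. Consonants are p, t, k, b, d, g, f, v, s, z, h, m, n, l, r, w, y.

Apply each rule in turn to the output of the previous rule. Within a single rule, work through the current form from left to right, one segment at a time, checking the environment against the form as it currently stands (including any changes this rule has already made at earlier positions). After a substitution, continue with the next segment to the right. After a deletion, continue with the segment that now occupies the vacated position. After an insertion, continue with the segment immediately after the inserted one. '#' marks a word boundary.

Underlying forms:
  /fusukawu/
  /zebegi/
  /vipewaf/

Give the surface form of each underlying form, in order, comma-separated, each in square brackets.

[fskawo], [zebede], [vibewaf]

/fusukawu/:
  1 Velar Fronting: no change — [fusukawu]
  2 Voicing Between Vowels: no change — [fusukawu]
  3 Regressive Voicing Assimilation: no change — [fusukawu]
  4 Final Vowel Lowering: [fusukawu] → [fusukawo]
  5 Medial Vowel Deletion: [fusukawo] → [fskawo]
/zebegi/:
  1 Velar Fronting: [zebegi] → [zebedi]
  2 Voicing Between Vowels: no change — [zebedi]
  3 Regressive Voicing Assimilation: no change — [zebedi]
  4 Final Vowel Lowering: [zebedi] → [zebede]
  5 Medial Vowel Deletion: no change — [zebede]
/vipewaf/:
  1 Velar Fronting: no change — [vipewaf]
  2 Voicing Between Vowels: [vipewaf] → [vibewaf]
  3 Regressive Voicing Assimilation: no change — [vibewaf]
  4 Final Vowel Lowering: no change — [vibewaf]
  5 Medial Vowel Deletion: no change — [vibewaf]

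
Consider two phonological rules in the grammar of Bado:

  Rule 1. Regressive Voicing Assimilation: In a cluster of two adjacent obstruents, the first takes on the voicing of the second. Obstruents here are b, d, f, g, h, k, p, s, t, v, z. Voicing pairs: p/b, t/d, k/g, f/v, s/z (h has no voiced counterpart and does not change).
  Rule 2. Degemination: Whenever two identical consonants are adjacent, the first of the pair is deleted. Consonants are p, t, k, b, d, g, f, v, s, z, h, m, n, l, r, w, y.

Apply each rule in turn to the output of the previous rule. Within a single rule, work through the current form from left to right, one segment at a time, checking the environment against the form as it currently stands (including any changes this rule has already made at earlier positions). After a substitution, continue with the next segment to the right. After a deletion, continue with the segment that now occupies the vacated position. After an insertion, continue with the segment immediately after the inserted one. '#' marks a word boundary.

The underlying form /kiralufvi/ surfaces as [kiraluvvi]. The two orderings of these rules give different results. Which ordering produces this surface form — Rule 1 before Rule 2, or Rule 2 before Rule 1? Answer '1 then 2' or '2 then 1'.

Order 1 then 2:
  1 Regressive Voicing Assimilation: [kiralufvi] → [kiraluvvi]
  2 Degemination: [kiraluvvi] → [kiraluvi]
  result: [kiraluvi]
Order 2 then 1:
  2 Degemination: no change — [kiralufvi]
  1 Regressive Voicing Assimilation: [kiralufvi] → [kiraluvvi]
  result: [kiraluvvi]

2 then 1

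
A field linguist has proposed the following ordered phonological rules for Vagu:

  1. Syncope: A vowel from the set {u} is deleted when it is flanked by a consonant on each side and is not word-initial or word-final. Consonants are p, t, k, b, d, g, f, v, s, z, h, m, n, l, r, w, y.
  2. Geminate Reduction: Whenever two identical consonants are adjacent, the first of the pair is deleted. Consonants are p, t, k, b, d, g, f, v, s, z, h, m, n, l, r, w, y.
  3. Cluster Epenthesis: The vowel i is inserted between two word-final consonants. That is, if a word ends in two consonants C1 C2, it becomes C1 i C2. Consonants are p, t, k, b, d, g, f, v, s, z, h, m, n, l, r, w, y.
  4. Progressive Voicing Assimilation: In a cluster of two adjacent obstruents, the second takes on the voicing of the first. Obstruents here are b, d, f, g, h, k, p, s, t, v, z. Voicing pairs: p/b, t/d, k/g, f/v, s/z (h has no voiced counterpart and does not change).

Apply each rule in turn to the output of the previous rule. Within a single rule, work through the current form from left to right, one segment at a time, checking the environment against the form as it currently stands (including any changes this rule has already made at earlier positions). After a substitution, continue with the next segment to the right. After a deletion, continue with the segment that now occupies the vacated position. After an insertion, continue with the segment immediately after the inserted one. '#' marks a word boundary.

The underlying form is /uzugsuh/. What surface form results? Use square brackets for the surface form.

1 Syncope: [uzugsuh] → [uzgsh]
2 Geminate Reduction: no change — [uzgsh]
3 Cluster Epenthesis: [uzgsh] → [uzgsih]
4 Progressive Voicing Assimilation: [uzgsih] → [uzgzih]

[uzgzih]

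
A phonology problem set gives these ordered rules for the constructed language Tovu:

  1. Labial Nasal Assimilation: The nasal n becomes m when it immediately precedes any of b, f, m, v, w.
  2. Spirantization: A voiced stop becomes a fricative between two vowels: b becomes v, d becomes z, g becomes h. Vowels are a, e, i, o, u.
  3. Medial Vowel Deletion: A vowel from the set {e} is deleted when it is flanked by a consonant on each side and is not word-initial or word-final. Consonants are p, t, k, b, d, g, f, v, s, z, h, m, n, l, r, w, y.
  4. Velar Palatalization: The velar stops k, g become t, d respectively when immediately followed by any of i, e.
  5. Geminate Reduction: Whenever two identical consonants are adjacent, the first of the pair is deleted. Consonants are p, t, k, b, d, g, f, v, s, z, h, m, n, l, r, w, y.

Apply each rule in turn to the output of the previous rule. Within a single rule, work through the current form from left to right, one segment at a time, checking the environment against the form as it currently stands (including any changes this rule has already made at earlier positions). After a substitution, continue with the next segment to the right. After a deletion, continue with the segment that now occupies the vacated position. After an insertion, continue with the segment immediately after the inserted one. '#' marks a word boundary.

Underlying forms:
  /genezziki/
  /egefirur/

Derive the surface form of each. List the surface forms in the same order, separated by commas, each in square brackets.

[gnziti], [ehfirur]

/genezziki/:
  1 Labial Nasal Assimilation: no change — [genezziki]
  2 Spirantization: no change — [genezziki]
  3 Medial Vowel Deletion: [genezziki] → [gnzziki]
  4 Velar Palatalization: [gnzziki] → [gnzziti]
  5 Geminate Reduction: [gnzziti] → [gnziti]
/egefirur/:
  1 Labial Nasal Assimilation: no change — [egefirur]
  2 Spirantization: [egefirur] → [ehefirur]
  3 Medial Vowel Deletion: [ehefirur] → [ehfirur]
  4 Velar Palatalization: no change — [ehfirur]
  5 Geminate Reduction: no change — [ehfirur]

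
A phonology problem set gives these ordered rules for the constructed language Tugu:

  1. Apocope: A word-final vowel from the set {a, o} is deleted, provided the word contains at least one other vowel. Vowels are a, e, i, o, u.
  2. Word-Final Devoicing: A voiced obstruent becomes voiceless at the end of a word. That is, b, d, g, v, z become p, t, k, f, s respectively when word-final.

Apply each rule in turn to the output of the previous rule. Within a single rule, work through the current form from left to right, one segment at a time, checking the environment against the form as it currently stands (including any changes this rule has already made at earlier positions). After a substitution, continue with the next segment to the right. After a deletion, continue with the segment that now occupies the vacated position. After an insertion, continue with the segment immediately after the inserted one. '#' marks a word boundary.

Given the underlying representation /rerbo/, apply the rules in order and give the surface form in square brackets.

[rerp]

1 Apocope: [rerbo] → [rerb]
2 Word-Final Devoicing: [rerb] → [rerp]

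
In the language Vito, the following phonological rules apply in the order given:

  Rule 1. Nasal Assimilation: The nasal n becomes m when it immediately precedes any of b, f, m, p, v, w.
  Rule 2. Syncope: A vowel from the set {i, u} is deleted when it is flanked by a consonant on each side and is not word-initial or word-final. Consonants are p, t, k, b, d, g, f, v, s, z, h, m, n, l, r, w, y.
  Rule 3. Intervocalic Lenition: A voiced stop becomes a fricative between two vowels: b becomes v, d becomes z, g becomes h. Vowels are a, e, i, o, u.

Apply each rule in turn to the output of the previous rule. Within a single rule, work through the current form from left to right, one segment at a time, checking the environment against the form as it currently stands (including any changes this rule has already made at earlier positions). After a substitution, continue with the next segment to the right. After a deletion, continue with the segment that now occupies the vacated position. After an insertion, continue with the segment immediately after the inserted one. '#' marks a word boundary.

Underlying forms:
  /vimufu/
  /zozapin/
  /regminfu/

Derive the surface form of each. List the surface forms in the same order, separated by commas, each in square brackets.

[vmfu], [zozapn], [regmmfu]

/vimufu/:
  Rule 1 Nasal Assimilation: no change — [vimufu]
  Rule 2 Syncope: [vimufu] → [vmfu]
  Rule 3 Intervocalic Lenition: no change — [vmfu]
/zozapin/:
  Rule 1 Nasal Assimilation: no change — [zozapin]
  Rule 2 Syncope: [zozapin] → [zozapn]
  Rule 3 Intervocalic Lenition: no change — [zozapn]
/regminfu/:
  Rule 1 Nasal Assimilation: [regminfu] → [regmimfu]
  Rule 2 Syncope: [regmimfu] → [regmmfu]
  Rule 3 Intervocalic Lenition: no change — [regmmfu]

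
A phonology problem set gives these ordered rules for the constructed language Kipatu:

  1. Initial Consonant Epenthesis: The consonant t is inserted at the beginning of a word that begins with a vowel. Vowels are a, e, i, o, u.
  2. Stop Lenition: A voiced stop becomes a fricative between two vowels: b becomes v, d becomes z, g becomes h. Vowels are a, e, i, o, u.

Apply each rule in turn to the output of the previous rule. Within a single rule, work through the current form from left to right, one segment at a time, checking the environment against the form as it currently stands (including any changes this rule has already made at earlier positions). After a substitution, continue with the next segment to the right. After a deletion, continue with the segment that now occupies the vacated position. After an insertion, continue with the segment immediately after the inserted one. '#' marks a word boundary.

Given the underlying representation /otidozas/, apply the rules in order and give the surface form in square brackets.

[totizozas]

1 Initial Consonant Epenthesis: [otidozas] → [totidozas]
2 Stop Lenition: [totidozas] → [totizozas]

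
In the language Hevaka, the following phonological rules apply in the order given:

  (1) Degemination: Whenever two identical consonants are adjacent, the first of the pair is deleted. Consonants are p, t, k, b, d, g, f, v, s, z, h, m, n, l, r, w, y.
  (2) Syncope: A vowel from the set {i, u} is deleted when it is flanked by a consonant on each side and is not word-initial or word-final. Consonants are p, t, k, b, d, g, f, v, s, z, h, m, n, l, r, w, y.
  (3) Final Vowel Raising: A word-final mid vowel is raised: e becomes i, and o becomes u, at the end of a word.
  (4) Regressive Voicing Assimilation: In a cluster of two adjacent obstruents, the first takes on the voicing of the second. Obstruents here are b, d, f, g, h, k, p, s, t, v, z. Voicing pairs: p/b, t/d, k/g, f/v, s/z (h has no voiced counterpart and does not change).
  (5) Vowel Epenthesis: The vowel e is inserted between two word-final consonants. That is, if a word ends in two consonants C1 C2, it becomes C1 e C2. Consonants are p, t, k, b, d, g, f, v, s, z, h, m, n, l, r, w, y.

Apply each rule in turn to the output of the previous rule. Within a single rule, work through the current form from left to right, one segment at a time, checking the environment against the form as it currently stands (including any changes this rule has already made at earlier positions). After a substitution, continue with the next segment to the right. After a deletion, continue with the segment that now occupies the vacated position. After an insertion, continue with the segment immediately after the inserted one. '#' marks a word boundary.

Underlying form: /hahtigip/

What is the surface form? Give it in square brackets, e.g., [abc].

[hahdkep]

(1) Degemination: no change — [hahtigip]
(2) Syncope: [hahtigip] → [hahtgp]
(3) Final Vowel Raising: no change — [hahtgp]
(4) Regressive Voicing Assimilation: [hahtgp] → [hahdkp]
(5) Vowel Epenthesis: [hahdkp] → [hahdkep]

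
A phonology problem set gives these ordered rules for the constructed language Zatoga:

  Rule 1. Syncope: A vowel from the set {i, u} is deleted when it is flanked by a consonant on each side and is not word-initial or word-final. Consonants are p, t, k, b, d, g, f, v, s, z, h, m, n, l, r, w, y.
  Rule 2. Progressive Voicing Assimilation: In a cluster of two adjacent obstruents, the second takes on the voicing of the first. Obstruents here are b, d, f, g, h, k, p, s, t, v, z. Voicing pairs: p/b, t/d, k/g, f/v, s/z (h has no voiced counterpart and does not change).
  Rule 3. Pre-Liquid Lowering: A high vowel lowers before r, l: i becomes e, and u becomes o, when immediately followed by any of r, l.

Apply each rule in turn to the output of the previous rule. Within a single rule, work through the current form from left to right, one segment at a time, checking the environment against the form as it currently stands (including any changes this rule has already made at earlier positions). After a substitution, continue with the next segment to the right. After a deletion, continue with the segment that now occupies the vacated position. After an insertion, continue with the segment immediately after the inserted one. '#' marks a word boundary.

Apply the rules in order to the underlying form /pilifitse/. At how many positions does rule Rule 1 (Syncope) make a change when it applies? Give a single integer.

3

Rule 1 Syncope: [pilifitse] → [plftse]
Rule 2 Progressive Voicing Assimilation: no change — [plftse]
Rule 3 Pre-Liquid Lowering: no change — [plftse]
Rule Rule 1 changed 3 position(s).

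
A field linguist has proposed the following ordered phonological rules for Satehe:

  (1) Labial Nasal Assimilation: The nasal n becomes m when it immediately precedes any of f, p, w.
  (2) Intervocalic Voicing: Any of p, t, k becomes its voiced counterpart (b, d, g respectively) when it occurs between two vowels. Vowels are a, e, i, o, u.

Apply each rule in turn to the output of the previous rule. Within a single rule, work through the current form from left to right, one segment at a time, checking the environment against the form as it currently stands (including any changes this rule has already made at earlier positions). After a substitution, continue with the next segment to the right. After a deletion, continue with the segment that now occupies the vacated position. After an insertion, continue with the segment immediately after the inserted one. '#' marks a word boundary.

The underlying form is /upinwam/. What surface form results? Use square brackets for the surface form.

[ubimwam]

(1) Labial Nasal Assimilation: [upinwam] → [upimwam]
(2) Intervocalic Voicing: [upimwam] → [ubimwam]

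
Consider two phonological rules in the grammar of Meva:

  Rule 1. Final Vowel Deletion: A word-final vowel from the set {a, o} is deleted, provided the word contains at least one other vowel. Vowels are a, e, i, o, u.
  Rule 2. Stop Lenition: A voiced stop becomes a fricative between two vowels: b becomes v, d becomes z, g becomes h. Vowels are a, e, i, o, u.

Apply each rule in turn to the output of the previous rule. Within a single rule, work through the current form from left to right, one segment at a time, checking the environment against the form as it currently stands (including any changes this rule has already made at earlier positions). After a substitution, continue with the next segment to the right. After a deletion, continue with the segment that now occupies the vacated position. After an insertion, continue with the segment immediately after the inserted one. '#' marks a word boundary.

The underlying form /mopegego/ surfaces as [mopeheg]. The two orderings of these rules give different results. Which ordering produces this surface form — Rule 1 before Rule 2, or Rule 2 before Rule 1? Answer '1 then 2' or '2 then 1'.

1 then 2

Order 1 then 2:
  1 Final Vowel Deletion: [mopegego] → [mopegeg]
  2 Stop Lenition: [mopegeg] → [mopeheg]
  result: [mopeheg]
Order 2 then 1:
  2 Stop Lenition: [mopegego] → [mopeheho]
  1 Final Vowel Deletion: [mopeheho] → [mopeheh]
  result: [mopeheh]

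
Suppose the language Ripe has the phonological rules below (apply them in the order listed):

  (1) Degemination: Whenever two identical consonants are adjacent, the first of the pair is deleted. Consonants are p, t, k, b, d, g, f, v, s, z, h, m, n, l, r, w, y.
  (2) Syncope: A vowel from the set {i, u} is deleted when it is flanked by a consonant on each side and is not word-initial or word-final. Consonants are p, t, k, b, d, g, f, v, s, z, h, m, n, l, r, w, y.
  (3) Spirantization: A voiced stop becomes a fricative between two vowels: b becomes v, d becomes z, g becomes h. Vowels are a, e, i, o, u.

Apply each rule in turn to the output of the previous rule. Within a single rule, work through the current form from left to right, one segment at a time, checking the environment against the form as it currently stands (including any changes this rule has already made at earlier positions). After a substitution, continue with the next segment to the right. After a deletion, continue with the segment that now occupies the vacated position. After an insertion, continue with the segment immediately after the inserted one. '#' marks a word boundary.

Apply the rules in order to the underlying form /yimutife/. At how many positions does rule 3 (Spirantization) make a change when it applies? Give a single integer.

(1) Degemination: no change — [yimutife]
(2) Syncope: [yimutife] → [ymtfe]
(3) Spirantization: no change — [ymtfe]
Rule 3 changed 0 position(s).

0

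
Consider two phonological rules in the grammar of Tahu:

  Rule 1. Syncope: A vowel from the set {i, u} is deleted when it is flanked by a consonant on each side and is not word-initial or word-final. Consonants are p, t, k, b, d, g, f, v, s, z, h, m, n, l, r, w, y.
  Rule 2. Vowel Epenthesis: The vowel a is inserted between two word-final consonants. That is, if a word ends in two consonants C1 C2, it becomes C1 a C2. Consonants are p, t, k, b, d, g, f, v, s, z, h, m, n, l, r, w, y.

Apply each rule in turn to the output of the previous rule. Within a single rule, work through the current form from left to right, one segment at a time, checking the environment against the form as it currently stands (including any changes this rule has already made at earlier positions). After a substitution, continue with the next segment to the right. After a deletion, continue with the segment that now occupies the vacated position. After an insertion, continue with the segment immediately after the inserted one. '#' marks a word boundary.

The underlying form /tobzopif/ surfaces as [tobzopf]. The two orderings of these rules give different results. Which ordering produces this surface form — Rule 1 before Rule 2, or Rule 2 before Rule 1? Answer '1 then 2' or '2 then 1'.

Order 1 then 2:
  1 Syncope: [tobzopif] → [tobzopf]
  2 Vowel Epenthesis: [tobzopf] → [tobzopaf]
  result: [tobzopaf]
Order 2 then 1:
  2 Vowel Epenthesis: no change — [tobzopif]
  1 Syncope: [tobzopif] → [tobzopf]
  result: [tobzopf]

2 then 1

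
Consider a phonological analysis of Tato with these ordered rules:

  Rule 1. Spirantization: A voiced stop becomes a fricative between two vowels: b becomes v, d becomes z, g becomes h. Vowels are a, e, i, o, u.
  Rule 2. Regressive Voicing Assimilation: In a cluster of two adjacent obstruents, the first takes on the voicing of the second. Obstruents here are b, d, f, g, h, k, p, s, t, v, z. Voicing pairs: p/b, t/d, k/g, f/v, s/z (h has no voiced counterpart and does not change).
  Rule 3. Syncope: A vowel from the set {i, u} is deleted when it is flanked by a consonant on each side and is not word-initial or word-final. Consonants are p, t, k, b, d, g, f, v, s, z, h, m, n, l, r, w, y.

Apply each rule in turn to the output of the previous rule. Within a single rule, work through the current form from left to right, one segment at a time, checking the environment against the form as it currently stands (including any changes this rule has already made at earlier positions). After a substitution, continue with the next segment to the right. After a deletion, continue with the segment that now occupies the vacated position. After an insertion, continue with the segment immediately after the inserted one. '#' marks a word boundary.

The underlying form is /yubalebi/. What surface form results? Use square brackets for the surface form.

Rule 1 Spirantization: [yubalebi] → [yuvalevi]
Rule 2 Regressive Voicing Assimilation: no change — [yuvalevi]
Rule 3 Syncope: [yuvalevi] → [yvalevi]

[yvalevi]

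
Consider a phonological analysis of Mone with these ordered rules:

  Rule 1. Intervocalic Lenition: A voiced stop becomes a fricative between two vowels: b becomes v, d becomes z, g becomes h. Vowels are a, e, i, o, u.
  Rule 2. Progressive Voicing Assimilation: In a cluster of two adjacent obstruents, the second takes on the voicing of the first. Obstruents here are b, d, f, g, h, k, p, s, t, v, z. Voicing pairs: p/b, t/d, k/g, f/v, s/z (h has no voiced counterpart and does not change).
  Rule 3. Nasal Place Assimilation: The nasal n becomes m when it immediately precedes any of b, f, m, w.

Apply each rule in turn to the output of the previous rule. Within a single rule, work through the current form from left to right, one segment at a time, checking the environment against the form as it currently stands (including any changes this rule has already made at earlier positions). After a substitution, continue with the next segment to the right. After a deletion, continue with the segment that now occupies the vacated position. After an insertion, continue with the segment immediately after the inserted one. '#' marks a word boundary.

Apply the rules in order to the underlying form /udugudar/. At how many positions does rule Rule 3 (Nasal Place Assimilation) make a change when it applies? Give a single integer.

Rule 1 Intervocalic Lenition: [udugudar] → [uzuhuzar]
Rule 2 Progressive Voicing Assimilation: no change — [uzuhuzar]
Rule 3 Nasal Place Assimilation: no change — [uzuhuzar]
Rule Rule 3 changed 0 position(s).

0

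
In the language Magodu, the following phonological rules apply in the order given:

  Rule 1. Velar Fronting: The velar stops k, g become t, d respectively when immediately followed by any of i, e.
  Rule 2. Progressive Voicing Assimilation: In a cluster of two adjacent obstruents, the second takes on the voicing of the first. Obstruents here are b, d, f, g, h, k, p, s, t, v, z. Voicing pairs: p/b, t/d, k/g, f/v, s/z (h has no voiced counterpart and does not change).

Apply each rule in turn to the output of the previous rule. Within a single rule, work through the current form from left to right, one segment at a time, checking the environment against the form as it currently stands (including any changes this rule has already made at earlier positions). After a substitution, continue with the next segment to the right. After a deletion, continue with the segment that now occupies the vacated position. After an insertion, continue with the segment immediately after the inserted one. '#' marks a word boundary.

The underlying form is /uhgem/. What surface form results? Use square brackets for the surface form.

[uhtem]

Rule 1 Velar Fronting: [uhgem] → [uhdem]
Rule 2 Progressive Voicing Assimilation: [uhdem] → [uhtem]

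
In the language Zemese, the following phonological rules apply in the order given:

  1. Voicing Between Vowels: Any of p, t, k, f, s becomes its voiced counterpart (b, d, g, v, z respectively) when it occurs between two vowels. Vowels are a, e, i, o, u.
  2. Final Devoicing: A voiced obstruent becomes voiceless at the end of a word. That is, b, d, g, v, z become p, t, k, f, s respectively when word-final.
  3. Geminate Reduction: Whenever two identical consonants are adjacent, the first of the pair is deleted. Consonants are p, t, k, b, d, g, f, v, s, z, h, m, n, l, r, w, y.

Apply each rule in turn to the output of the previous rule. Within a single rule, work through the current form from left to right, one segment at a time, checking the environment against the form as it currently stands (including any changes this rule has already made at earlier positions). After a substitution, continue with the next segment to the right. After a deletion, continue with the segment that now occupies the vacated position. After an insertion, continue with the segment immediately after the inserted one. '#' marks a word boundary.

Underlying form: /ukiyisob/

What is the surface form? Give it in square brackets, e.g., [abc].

[ugiyizop]

1 Voicing Between Vowels: [ukiyisob] → [ugiyizob]
2 Final Devoicing: [ugiyizob] → [ugiyizop]
3 Geminate Reduction: no change — [ugiyizop]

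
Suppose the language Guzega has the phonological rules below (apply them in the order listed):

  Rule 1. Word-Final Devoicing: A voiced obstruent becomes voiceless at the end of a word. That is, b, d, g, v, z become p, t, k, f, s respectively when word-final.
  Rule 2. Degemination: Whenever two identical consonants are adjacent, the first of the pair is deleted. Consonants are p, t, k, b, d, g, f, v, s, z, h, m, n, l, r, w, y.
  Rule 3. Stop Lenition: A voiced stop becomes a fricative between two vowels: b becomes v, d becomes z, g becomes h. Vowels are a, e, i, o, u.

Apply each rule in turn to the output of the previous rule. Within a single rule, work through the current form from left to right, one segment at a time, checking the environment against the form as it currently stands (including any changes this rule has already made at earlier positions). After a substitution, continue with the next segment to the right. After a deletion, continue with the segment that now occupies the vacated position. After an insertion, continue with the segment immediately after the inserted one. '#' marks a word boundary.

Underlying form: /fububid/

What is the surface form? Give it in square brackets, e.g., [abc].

Rule 1 Word-Final Devoicing: [fububid] → [fububit]
Rule 2 Degemination: no change — [fububit]
Rule 3 Stop Lenition: [fububit] → [fuvuvit]

[fuvuvit]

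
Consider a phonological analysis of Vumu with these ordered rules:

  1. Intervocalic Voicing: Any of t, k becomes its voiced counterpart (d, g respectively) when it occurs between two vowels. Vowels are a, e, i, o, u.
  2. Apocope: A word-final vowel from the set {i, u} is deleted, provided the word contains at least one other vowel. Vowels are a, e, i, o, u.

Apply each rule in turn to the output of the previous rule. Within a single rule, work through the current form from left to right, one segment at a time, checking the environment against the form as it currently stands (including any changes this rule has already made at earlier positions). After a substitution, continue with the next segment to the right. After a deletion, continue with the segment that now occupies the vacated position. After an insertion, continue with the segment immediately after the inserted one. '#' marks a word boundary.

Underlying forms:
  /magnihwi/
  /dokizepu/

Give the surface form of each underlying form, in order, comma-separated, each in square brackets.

/magnihwi/:
  1 Intervocalic Voicing: no change — [magnihwi]
  2 Apocope: [magnihwi] → [magnihw]
/dokizepu/:
  1 Intervocalic Voicing: [dokizepu] → [dogizepu]
  2 Apocope: [dogizepu] → [dogizep]

[magnihw], [dogizep]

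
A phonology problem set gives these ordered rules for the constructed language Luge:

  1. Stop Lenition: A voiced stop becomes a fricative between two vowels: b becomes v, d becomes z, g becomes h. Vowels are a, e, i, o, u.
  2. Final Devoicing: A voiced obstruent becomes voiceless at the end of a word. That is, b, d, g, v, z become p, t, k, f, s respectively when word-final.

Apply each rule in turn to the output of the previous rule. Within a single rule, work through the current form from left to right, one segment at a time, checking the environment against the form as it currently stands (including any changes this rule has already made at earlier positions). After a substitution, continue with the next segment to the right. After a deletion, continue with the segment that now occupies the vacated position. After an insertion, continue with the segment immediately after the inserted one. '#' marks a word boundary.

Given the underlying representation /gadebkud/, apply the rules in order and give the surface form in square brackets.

[gazebkut]

1 Stop Lenition: [gadebkud] → [gazebkud]
2 Final Devoicing: [gazebkud] → [gazebkut]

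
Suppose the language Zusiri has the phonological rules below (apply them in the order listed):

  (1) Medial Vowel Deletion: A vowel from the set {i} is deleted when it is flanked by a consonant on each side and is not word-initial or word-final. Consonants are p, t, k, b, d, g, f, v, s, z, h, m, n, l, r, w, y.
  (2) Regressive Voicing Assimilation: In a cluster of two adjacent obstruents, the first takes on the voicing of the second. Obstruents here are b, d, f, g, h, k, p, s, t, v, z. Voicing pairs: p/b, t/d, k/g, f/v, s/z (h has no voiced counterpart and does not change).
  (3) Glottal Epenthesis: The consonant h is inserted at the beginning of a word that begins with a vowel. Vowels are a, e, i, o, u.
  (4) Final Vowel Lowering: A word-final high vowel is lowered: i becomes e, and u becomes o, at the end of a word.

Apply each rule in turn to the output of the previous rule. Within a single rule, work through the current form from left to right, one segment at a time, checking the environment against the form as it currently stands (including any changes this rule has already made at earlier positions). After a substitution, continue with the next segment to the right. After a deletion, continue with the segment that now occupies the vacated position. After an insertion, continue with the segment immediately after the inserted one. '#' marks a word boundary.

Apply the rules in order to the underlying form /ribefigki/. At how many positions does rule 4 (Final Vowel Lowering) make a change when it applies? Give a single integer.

(1) Medial Vowel Deletion: [ribefigki] → [rbefgki]
(2) Regressive Voicing Assimilation: [rbefgki] → [rbevkki]
(3) Glottal Epenthesis: no change — [rbevkki]
(4) Final Vowel Lowering: [rbevkki] → [rbevkke]
Rule 4 changed 1 position(s).

1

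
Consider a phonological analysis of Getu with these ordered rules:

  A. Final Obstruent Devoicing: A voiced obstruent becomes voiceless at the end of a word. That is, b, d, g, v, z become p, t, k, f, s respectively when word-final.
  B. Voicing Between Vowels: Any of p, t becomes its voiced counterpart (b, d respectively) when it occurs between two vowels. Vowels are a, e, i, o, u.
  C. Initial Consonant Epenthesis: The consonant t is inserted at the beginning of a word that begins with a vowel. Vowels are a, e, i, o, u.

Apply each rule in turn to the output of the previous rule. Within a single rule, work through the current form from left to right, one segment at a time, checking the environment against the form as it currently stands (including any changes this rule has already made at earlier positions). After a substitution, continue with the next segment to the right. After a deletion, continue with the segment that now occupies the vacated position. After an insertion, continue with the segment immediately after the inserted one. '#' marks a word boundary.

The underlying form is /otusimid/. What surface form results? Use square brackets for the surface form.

[todusimit]

A Final Obstruent Devoicing: [otusimid] → [otusimit]
B Voicing Between Vowels: [otusimit] → [odusimit]
C Initial Consonant Epenthesis: [odusimit] → [todusimit]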